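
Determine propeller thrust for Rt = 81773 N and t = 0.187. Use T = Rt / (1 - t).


Formula: T = Rt / (1 - t)
Step 1 — (1 - t) = 1 - 0.187 = 0.813
Step 2 — T = 81773 / 0.813 ≈ 100580 N (5 s.f.)

100580 N


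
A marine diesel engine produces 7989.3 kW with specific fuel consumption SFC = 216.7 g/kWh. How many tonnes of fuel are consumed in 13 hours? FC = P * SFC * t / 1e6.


Formula: FC (tonnes) = P * SFC * t / 1,000,000
Step 1 — P * SFC * t = 7989.3 * 216.7 * 13 = 22506657.03 g
Step 2 — FC (tonnes) = 22506657.03 / 1,000,000 ≈ 22.507 tonnes (5 s.f.)

22.507 tonnes


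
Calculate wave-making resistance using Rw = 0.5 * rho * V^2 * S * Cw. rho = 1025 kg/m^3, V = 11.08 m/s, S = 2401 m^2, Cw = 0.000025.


Formula: Rw = 0.5 * rho * V^2 * S * Cw
Step 1 — V^2 = 11.08^2 = 122.7664
Step 2 — 0.5 * rho * V^2 = 0.5 * 1025 * 122.7664 = 62917.78
Step 3 — Rw = 62917.78 * 2401 * 0.000025 ≈ 3776.6 N (5 s.f.)

3776.6 N


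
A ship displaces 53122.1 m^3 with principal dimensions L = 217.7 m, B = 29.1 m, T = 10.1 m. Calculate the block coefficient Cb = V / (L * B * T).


Formula: Cb = V / (L * B * T)
Step 1 — L * B * T = 217.7 * 29.1 * 10.1 = 63984.207 m^3
Step 2 — Cb = 53122.1 / 63984.207 ≈ 0.83024 (5 s.f.)

0.83024


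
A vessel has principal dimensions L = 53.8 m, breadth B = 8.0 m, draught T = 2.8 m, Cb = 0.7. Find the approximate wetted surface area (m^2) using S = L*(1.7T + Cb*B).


Formula: S = 1.7*L*T + V/T with V = Cb*L*B*T, i.e. S = L * (1.7*T + Cb*B)
Step 1 — 1.7*T = 1.7 * 2.8 = 4.76 m
Step 2 — Cb*B = 0.7 * 8.0 = 5.6 m
Step 3 — 1.7*T + Cb*B = 4.76 + 5.6 = 10.36 m
Step 4 — S = 53.8 * 10.36 ≈ 557.37 m^2 (5 s.f.)

557.37 m^2


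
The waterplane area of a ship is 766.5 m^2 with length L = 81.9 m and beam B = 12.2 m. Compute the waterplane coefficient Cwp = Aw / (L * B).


Formula: Cwp = Aw / (L * B)
Step 1 — L * B = 81.9 * 12.2 = 999.18 m^2
Step 2 — Cwp = 766.5 / 999.18 ≈ 0.76713 (5 s.f.)

0.76713


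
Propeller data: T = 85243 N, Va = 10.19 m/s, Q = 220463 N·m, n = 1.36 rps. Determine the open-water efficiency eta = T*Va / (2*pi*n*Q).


Formula: eta = T * Va / (2 * pi * n * Q)
Step 1 — numerator = T * Va = 85243 * 10.19 = 868626.17
Step 2 — 2 * pi * n = 2 * pi * 1.36 = 8.545132
Step 3 — denominator = 8.545132 * 220463 = 1883885.44
Step 4 — eta = 868626.17 / 1883885.44 ≈ 0.46108 (5 s.f.)

0.46108


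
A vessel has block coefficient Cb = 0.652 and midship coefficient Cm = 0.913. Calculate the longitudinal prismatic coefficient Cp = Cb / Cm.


Formula: Cp = Cb / Cm
Substituting: Cp = 0.652 / 0.913
Result: Cp ≈ 0.71413 (5 s.f.)

0.71413


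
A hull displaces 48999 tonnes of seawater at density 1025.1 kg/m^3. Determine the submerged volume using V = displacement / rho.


Formula: V = mass / rho
Step 1 — convert tonnes to kg: 48999 t * 1000 = 48999000 kg
Step 2 — V = 48999000 / 1025.1 ≈ 47799 m^3 (5 s.f.)

47799 m^3


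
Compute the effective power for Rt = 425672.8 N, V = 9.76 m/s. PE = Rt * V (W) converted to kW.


Formula: PE = Rt * V / 1000 (kW)
Step 1 — PE (W) = 425672.8 * 9.76 = 4154566.528 W
Step 2 — PE (kW) = 4154566.528 / 1000 ≈ 4154.6 kW (5 s.f.)

4154.6 kW


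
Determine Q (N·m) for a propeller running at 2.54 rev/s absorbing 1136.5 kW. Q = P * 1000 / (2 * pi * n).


Formula: Q = P_W / (2 * pi * n)
Step 1 — P_W = 1136.5 kW * 1000 = 1136500.0 W
Step 2 — 2 * pi * n = 2 * pi * 2.54 = 15.959291
Step 3 — Q = 1136500.0 / 15.959291 ≈ 71212 N·m (5 s.f.)

71212 N·m


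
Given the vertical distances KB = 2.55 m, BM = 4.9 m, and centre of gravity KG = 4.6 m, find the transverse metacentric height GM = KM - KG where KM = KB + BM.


Formula: GM = KB + BM - KG
Step 1 — KM = KB + BM = 2.55 + 4.9 = 7.45 m
Step 2 — GM = KM - KG = 7.45 - 4.6 = 2.85 m

2.85 m


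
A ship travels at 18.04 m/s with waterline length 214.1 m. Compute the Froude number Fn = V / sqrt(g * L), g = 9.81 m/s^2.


Formula: Fn = V / sqrt(g * L)
Step 1 — g * L = 9.81 * 214.1 = 2100.321
Step 2 — sqrt(g * L) = sqrt(2100.321) = 45.829259
Step 3 — Fn = 18.04 / 45.829259 ≈ 0.39363 (5 s.f.)

0.39363


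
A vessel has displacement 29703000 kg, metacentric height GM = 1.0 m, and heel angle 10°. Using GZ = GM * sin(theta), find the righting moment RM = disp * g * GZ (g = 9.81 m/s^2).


Formula: GZ = GM * sin(theta); RM = disp * g * GZ
Step 1 — GZ = 1.0 * sin(10°) = 1.0 * 0.173648 = 0.173648 m
Step 2 — RM = 29703000 * 9.81 * 0.173648 ≈ 50599000 N·m (5 s.f.)

50599000 N·m


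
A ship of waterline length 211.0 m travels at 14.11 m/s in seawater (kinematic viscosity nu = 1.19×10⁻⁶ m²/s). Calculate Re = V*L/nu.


Formula: Re = V * L / nu
Step 1 — V * L = 14.11 * 211.0 = 2977.21 m^2/s
Step 2 — Re = 2977.21 / 1.19e-6 = 2.50e+09

2.50e+09


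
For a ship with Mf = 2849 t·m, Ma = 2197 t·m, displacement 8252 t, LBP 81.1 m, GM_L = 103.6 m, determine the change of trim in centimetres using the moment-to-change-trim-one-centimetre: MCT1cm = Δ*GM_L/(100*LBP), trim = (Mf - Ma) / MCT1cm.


Formula: net trimming moment = Mf - Ma; MCT1cm = Δ*GM_L/(100*LBP); trim = net moment / MCT1cm
Step 1 — net trimming moment = 2849 - 2197 = 652 t·m
Step 2 — MCT1cm = 8252 * 103.6 / (100 * 81.1) = 105.414 t·m/cm
Step 3 — trim = 652 / 105.414 ≈ 6.1851 cm (5 s.f.)

6.1851 cm


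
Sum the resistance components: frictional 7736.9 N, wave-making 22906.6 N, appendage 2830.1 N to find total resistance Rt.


Formula: Rt = Rf + Rw + Ra
Substituting: Rt = 7736.9 + 22906.6 + 2830.1
Result: Rt = 33473.6 N

33473.6 N


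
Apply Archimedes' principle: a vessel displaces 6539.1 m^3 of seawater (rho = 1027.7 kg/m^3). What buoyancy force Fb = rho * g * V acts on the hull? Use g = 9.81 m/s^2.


Formula: Fb = rho * g * V
Substituting: Fb = 1027.7 * 9.81 * 6539.1
Intermediate: 1027.7 * 9.81 = 10081.737
Result: Fb = 10081.737 * 6539.1 ≈ 65925000 N (5 s.f.)

65925000 N


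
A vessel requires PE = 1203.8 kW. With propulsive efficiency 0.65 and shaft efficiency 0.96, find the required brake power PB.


Formula: PB = PE / (eta_D * eta_S)
Step 1 — combined efficiency = eta_D * eta_S = 0.65 * 0.96 = 0.624
Step 2 — PB = 1203.8 / 0.624 ≈ 1929.2 kW (5 s.f.)

1929.2 kW


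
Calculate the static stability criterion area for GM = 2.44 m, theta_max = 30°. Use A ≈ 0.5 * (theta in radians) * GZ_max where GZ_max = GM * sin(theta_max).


Formula: GZ_max = GM * sin(theta); Area = 0.5 * theta_rad * GZ_max
Step 1 — GZ_max = 2.44 * sin(30°) = 2.44 * 0.5 = 1.22 m
Step 2 — theta_rad = 30 * pi/180 = 0.523599 rad
Step 3 — Area = 0.5 * 0.523599 * 1.22 ≈ 0.31940 m·rad (5 s.f.)

0.31940 m·rad


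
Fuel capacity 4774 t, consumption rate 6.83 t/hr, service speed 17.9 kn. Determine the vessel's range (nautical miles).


Formula: endurance = fuel / rate; range = endurance * speed
Step 1 — endurance = 4774 / 6.83 = 698.9751 hours
Step 2 — range = 698.9751 * 17.9 ≈ 12512 nautical miles (5 s.f.)

12512 NM


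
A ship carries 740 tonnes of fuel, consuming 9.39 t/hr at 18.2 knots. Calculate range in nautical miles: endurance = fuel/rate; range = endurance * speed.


Formula: endurance = fuel / rate; range = endurance * speed
Step 1 — endurance = 740 / 9.39 = 78.8072 hours
Step 2 — range = 78.8072 * 18.2 ≈ 1434.3 nautical miles (5 s.f.)

1434.3 NM


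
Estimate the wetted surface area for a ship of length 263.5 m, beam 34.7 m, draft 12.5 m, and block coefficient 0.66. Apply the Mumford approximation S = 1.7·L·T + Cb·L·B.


Formula: S = 1.7*L*T + V/T with V = Cb*L*B*T, i.e. S = L * (1.7*T + Cb*B)
Step 1 — 1.7*T = 1.7 * 12.5 = 21.25 m
Step 2 — Cb*B = 0.66 * 34.7 = 22.902 m
Step 3 — 1.7*T + Cb*B = 21.25 + 22.902 = 44.152 m
Step 4 — S = 263.5 * 44.152 ≈ 11634 m^2 (5 s.f.)

11634 m^2


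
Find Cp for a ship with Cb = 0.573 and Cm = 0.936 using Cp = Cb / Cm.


Formula: Cp = Cb / Cm
Substituting: Cp = 0.573 / 0.936
Result: Cp ≈ 0.61218 (5 s.f.)

0.61218


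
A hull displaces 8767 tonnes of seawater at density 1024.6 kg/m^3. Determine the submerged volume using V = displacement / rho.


Formula: V = mass / rho
Step 1 — convert tonnes to kg: 8767 t * 1000 = 8767000 kg
Step 2 — V = 8767000 / 1024.6 ≈ 8556.5 m^3 (5 s.f.)

8556.5 m^3


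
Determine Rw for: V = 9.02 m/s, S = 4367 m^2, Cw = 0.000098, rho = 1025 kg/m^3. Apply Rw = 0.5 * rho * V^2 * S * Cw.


Formula: Rw = 0.5 * rho * V^2 * S * Cw
Step 1 — V^2 = 9.02^2 = 81.3604
Step 2 — 0.5 * rho * V^2 = 0.5 * 1025 * 81.3604 = 41697.205
Step 3 — Rw = 41697.205 * 4367 * 0.000098 ≈ 17845 N (5 s.f.)

17845 N


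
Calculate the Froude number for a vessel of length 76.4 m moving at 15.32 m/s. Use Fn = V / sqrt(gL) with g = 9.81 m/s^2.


Formula: Fn = V / sqrt(g * L)
Step 1 — g * L = 9.81 * 76.4 = 749.484
Step 2 — sqrt(g * L) = sqrt(749.484) = 27.376705
Step 3 — Fn = 15.32 / 27.376705 ≈ 0.55960 (5 s.f.)

0.55960


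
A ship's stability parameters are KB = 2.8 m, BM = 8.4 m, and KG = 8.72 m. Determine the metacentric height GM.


Formula: GM = KB + BM - KG
Step 1 — KM = KB + BM = 2.8 + 8.4 = 11.2 m
Step 2 — GM = KM - KG = 11.2 - 8.72 = 2.48 m

2.48 m


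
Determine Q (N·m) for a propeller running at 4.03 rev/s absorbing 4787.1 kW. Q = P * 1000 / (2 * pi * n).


Formula: Q = P_W / (2 * pi * n)
Step 1 — P_W = 4787.1 kW * 1000 = 4787100.0 W
Step 2 — 2 * pi * n = 2 * pi * 4.03 = 25.321237
Step 3 — Q = 4787100.0 / 25.321237 ≈ 189050 N·m (5 s.f.)

189050 N·m


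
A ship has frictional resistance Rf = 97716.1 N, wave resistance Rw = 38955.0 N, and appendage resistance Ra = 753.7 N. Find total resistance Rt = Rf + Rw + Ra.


Formula: Rt = Rf + Rw + Ra
Substituting: Rt = 97716.1 + 38955.0 + 753.7
Result: Rt = 137424.8 N

137424.8 N


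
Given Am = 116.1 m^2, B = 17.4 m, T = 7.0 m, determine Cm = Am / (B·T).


Formula: Cm = Am / (B * T)
Step 1 — B * T = 17.4 * 7.0 = 121.8 m^2
Step 2 — Cm = 116.1 / 121.8 ≈ 0.95320 (5 s.f.)

0.95320


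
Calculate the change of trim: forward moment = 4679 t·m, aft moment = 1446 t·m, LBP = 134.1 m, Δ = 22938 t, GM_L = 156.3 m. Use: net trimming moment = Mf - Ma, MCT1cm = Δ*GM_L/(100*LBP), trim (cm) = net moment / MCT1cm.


Formula: net trimming moment = Mf - Ma; MCT1cm = Δ*GM_L/(100*LBP); trim = net moment / MCT1cm
Step 1 — net trimming moment = 4679 - 1446 = 3233 t·m
Step 2 — MCT1cm = 22938 * 156.3 / (100 * 134.1) = 267.3534 t·m/cm
Step 3 — trim = 3233 / 267.3534 ≈ 12.093 cm (5 s.f.)

12.093 cm


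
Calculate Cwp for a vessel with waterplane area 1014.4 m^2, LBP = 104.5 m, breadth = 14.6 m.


Formula: Cwp = Aw / (L * B)
Step 1 — L * B = 104.5 * 14.6 = 1525.7 m^2
Step 2 — Cwp = 1014.4 / 1525.7 ≈ 0.66488 (5 s.f.)

0.66488


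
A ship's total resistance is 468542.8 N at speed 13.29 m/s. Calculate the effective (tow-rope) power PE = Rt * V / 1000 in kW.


Formula: PE = Rt * V / 1000 (kW)
Step 1 — PE (W) = 468542.8 * 13.29 = 6226933.812 W
Step 2 — PE (kW) = 6226933.812 / 1000 ≈ 6226.9 kW (5 s.f.)

6226.9 kW


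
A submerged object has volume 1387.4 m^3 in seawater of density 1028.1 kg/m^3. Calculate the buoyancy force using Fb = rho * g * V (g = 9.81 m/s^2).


Formula: Fb = rho * g * V
Substituting: Fb = 1028.1 * 9.81 * 1387.4
Intermediate: 1028.1 * 9.81 = 10085.661
Result: Fb = 10085.661 * 1387.4 ≈ 13993000 N (5 s.f.)

13993000 N


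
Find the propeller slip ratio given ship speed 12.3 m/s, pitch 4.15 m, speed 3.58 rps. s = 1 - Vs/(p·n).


Formula: s = 1 - Vs / (p * n)
Step 1 — p * n = 4.15 * 3.58 = 14.857
Step 2 — Vs / (p*n) = 12.3 / 14.857 = 0.827893 (6 d.p.)
Step 3 — s = 1 - 0.827893 = 0.172107

0.172107


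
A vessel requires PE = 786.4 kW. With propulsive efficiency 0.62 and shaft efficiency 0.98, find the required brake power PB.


Formula: PB = PE / (eta_D * eta_S)
Step 1 — combined efficiency = eta_D * eta_S = 0.62 * 0.98 = 0.6076
Step 2 — PB = 786.4 / 0.6076 ≈ 1294.3 kW (5 s.f.)

1294.3 kW


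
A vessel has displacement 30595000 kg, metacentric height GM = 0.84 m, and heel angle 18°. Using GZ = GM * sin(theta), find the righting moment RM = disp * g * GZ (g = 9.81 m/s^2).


Formula: GZ = GM * sin(theta); RM = disp * g * GZ
Step 1 — GZ = 0.84 * sin(18°) = 0.84 * 0.309017 = 0.259574 m
Step 2 — RM = 30595000 * 9.81 * 0.259574 ≈ 77908000 N·m (5 s.f.)

77908000 N·m


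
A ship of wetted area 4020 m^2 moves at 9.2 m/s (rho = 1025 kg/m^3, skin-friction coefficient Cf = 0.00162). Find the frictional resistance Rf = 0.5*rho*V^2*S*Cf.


Formula: Rf = 0.5 * rho * V^2 * S * Cf
Step 1 — V^2 = 9.2^2 = 84.64
Step 2 — 0.5 * rho * V^2 = 0.5 * 1025 * 84.64 = 43378.0
Step 3 — Rf = 43378.0 * 4020 * 0.00162 ≈ 282490 N (5 s.f.)

282490 N


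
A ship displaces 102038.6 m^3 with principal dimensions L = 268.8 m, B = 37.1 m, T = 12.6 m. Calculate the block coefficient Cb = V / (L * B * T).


Formula: Cb = V / (L * B * T)
Step 1 — L * B * T = 268.8 * 37.1 * 12.6 = 125653.248 m^3
Step 2 — Cb = 102038.6 / 125653.248 ≈ 0.81206 (5 s.f.)

0.81206


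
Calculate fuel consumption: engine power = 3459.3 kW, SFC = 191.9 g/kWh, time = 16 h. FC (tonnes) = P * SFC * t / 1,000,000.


Formula: FC (tonnes) = P * SFC * t / 1,000,000
Step 1 — P * SFC * t = 3459.3 * 191.9 * 16 = 10621434.72 g
Step 2 — FC (tonnes) = 10621434.72 / 1,000,000 ≈ 10.621 tonnes (5 s.f.)

10.621 tonnes


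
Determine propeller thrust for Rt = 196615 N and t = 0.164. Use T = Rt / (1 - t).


Formula: T = Rt / (1 - t)
Step 1 — (1 - t) = 1 - 0.164 = 0.836
Step 2 — T = 196615 / 0.836 ≈ 235190 N (5 s.f.)

235190 N


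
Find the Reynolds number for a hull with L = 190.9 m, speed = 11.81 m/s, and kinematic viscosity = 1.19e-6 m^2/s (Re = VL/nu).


Formula: Re = V * L / nu
Step 1 — V * L = 11.81 * 190.9 = 2254.529 m^2/s
Step 2 — Re = 2254.529 / 1.19e-6 = 1.89e+09

1.89e+09


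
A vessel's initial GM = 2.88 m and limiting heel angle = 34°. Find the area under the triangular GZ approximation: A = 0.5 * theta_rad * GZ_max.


Formula: GZ_max = GM * sin(theta); Area = 0.5 * theta_rad * GZ_max
Step 1 — GZ_max = 2.88 * sin(34°) = 2.88 * 0.559193 = 1.610476 m
Step 2 — theta_rad = 34 * pi/180 = 0.593412 rad
Step 3 — Area = 0.5 * 0.593412 * 1.610476 ≈ 0.47784 m·rad (5 s.f.)

0.47784 m·rad


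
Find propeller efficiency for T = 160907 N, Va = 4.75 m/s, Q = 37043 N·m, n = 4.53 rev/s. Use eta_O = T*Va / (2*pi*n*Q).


Formula: eta = T * Va / (2 * pi * n * Q)
Step 1 — numerator = T * Va = 160907 * 4.75 = 764308.25
Step 2 — 2 * pi * n = 2 * pi * 4.53 = 28.462829
Step 3 — denominator = 28.462829 * 37043 = 1054348.57
Step 4 — eta = 764308.25 / 1054348.57 ≈ 0.72491 (5 s.f.)

0.72491


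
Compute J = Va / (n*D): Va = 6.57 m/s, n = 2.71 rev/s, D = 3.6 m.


Formula: J = Va / (n * D)
Step 1 — n * D = 2.71 * 3.6 = 9.756
Step 2 — J = 6.57 / 9.756 ≈ 0.67343 (5 s.f.)

0.67343


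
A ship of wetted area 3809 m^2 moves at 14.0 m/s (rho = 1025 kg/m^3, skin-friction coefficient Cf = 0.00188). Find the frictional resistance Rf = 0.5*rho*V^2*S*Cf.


Formula: Rf = 0.5 * rho * V^2 * S * Cf
Step 1 — V^2 = 14.0^2 = 196.0
Step 2 — 0.5 * rho * V^2 = 0.5 * 1025 * 196.0 = 100450.0
Step 3 — Rf = 100450.0 * 3809 * 0.00188 ≈ 719310 N (5 s.f.)

719310 N


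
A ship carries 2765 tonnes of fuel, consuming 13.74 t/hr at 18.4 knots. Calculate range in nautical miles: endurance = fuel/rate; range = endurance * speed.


Formula: endurance = fuel / rate; range = endurance * speed
Step 1 — endurance = 2765 / 13.74 = 201.2373 hours
Step 2 — range = 201.2373 * 18.4 ≈ 3702.8 nautical miles (5 s.f.)

3702.8 NM


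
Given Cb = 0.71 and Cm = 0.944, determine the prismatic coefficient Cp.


Formula: Cp = Cb / Cm
Substituting: Cp = 0.71 / 0.944
Result: Cp ≈ 0.75212 (5 s.f.)

0.75212


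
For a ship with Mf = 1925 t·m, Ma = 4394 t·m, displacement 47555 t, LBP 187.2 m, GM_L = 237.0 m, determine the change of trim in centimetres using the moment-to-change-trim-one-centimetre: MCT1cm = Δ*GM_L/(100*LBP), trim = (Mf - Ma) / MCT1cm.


Formula: net trimming moment = Mf - Ma; MCT1cm = Δ*GM_L/(100*LBP); trim = net moment / MCT1cm
Step 1 — net trimming moment = 1925 - 4394 = -2469 t·m
Step 2 — MCT1cm = 47555 * 237.0 / (100 * 187.2) = 602.0585 t·m/cm
Step 3 — trim = -2469 / 602.0585 ≈ -4.1009 cm (5 s.f.)

-4.1009 cm


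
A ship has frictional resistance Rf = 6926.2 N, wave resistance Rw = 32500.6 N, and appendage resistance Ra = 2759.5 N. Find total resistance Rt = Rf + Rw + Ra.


Formula: Rt = Rf + Rw + Ra
Substituting: Rt = 6926.2 + 32500.6 + 2759.5
Result: Rt = 42186.3 N

42186.3 N


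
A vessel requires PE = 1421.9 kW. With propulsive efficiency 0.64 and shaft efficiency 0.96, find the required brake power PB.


Formula: PB = PE / (eta_D * eta_S)
Step 1 — combined efficiency = eta_D * eta_S = 0.64 * 0.96 = 0.6144
Step 2 — PB = 1421.9 / 0.6144 ≈ 2314.3 kW (5 s.f.)

2314.3 kW


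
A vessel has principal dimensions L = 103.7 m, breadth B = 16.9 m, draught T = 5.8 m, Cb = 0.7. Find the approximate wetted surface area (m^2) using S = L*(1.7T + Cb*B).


Formula: S = 1.7*L*T + V/T with V = Cb*L*B*T, i.e. S = L * (1.7*T + Cb*B)
Step 1 — 1.7*T = 1.7 * 5.8 = 9.86 m
Step 2 — Cb*B = 0.7 * 16.9 = 11.83 m
Step 3 — 1.7*T + Cb*B = 9.86 + 11.83 = 21.69 m
Step 4 — S = 103.7 * 21.69 ≈ 2249.3 m^2 (5 s.f.)

2249.3 m^2


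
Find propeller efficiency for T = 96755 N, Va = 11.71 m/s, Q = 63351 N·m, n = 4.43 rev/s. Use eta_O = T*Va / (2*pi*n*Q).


Formula: eta = T * Va / (2 * pi * n * Q)
Step 1 — numerator = T * Va = 96755 * 11.71 = 1133001.05
Step 2 — 2 * pi * n = 2 * pi * 4.43 = 27.834511
Step 3 — denominator = 27.834511 * 63351 = 1763344.11
Step 4 — eta = 1133001.05 / 1763344.11 ≈ 0.64253 (5 s.f.)

0.64253


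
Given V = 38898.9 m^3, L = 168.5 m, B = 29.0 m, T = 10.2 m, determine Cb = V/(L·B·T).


Formula: Cb = V / (L * B * T)
Step 1 — L * B * T = 168.5 * 29.0 * 10.2 = 49842.3 m^3
Step 2 — Cb = 38898.9 / 49842.3 ≈ 0.78044 (5 s.f.)

0.78044


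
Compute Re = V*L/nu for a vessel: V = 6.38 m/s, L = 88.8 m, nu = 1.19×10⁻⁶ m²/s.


Formula: Re = V * L / nu
Step 1 — V * L = 6.38 * 88.8 = 566.544 m^2/s
Step 2 — Re = 566.544 / 1.19e-6 = 4.76e+08

4.76e+08


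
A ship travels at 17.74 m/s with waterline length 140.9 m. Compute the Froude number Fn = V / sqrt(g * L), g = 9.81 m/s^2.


Formula: Fn = V / sqrt(g * L)
Step 1 — g * L = 9.81 * 140.9 = 1382.229
Step 2 — sqrt(g * L) = sqrt(1382.229) = 37.17834
Step 3 — Fn = 17.74 / 37.17834 ≈ 0.47716 (5 s.f.)

0.47716


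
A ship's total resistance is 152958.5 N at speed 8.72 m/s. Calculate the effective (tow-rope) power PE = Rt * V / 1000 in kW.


Formula: PE = Rt * V / 1000 (kW)
Step 1 — PE (W) = 152958.5 * 8.72 = 1333798.12 W
Step 2 — PE (kW) = 1333798.12 / 1000 ≈ 1333.8 kW (5 s.f.)

1333.8 kW


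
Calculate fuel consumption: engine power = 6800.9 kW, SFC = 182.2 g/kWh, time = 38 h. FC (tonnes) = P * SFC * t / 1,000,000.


Formula: FC (tonnes) = P * SFC * t / 1,000,000
Step 1 — P * SFC * t = 6800.9 * 182.2 * 38 = 47086711.24 g
Step 2 — FC (tonnes) = 47086711.24 / 1,000,000 ≈ 47.087 tonnes (5 s.f.)

47.087 tonnes


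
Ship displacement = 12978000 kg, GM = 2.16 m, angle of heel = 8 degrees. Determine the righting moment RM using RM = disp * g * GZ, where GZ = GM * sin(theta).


Formula: GZ = GM * sin(theta); RM = disp * g * GZ
Step 1 — GZ = 2.16 * sin(8°) = 2.16 * 0.139173 = 0.300614 m
Step 2 — RM = 12978000 * 9.81 * 0.300614 ≈ 38272000 N·m (5 s.f.)

38272000 N·m


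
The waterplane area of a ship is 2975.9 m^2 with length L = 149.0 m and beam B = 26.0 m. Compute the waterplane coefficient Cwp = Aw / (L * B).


Formula: Cwp = Aw / (L * B)
Step 1 — L * B = 149.0 * 26.0 = 3874.0 m^2
Step 2 — Cwp = 2975.9 / 3874.0 ≈ 0.76817 (5 s.f.)

0.76817


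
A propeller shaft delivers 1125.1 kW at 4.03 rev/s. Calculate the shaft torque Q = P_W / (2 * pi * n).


Formula: Q = P_W / (2 * pi * n)
Step 1 — P_W = 1125.1 kW * 1000 = 1125100.0 W
Step 2 — 2 * pi * n = 2 * pi * 4.03 = 25.321237
Step 3 — Q = 1125100.0 / 25.321237 ≈ 44433 N·m (5 s.f.)

44433 N·m


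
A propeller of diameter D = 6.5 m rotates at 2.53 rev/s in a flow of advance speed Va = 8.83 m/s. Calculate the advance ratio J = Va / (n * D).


Formula: J = Va / (n * D)
Step 1 — n * D = 2.53 * 6.5 = 16.445
Step 2 — J = 8.83 / 16.445 ≈ 0.53694 (5 s.f.)

0.53694


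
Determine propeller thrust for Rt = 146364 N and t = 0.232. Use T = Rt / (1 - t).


Formula: T = Rt / (1 - t)
Step 1 — (1 - t) = 1 - 0.232 = 0.768
Step 2 — T = 146364 / 0.768 ≈ 190580 N (5 s.f.)

190580 N


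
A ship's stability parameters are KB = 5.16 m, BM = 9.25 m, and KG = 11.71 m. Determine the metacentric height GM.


Formula: GM = KB + BM - KG
Step 1 — KM = KB + BM = 5.16 + 9.25 = 14.41 m
Step 2 — GM = KM - KG = 14.41 - 11.71 = 2.7 m

2.7 m


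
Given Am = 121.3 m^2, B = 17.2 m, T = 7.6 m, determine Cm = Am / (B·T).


Formula: Cm = Am / (B * T)
Step 1 — B * T = 17.2 * 7.6 = 130.72 m^2
Step 2 — Cm = 121.3 / 130.72 ≈ 0.92794 (5 s.f.)

0.92794


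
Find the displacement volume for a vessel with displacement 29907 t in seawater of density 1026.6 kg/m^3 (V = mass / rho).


Formula: V = mass / rho
Step 1 — convert tonnes to kg: 29907 t * 1000 = 29907000 kg
Step 2 — V = 29907000 / 1026.6 ≈ 29132 m^3 (5 s.f.)

29132 m^3


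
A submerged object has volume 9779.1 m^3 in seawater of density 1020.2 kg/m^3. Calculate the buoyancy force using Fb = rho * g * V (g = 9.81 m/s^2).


Formula: Fb = rho * g * V
Substituting: Fb = 1020.2 * 9.81 * 9779.1
Intermediate: 1020.2 * 9.81 = 10008.162
Result: Fb = 10008.162 * 9779.1 ≈ 97871000 N (5 s.f.)

97871000 N


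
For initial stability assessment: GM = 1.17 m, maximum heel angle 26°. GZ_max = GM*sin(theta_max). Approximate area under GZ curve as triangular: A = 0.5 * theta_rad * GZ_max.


Formula: GZ_max = GM * sin(theta); Area = 0.5 * theta_rad * GZ_max
Step 1 — GZ_max = 1.17 * sin(26°) = 1.17 * 0.438371 = 0.512894 m
Step 2 — theta_rad = 26 * pi/180 = 0.453786 rad
Step 3 — Area = 0.5 * 0.453786 * 0.512894 ≈ 0.11637 m·rad (5 s.f.)

0.11637 m·rad


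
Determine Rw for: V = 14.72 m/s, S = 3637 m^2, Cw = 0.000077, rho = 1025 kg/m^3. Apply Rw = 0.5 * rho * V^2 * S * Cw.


Formula: Rw = 0.5 * rho * V^2 * S * Cw
Step 1 — V^2 = 14.72^2 = 216.6784
Step 2 — 0.5 * rho * V^2 = 0.5 * 1025 * 216.6784 = 111047.68
Step 3 — Rw = 111047.68 * 3637 * 0.000077 ≈ 31099 N (5 s.f.)

31099 N


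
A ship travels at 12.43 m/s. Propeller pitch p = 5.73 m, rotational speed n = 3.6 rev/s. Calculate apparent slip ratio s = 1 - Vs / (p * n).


Formula: s = 1 - Vs / (p * n)
Step 1 — p * n = 5.73 * 3.6 = 20.628
Step 2 — Vs / (p*n) = 12.43 / 20.628 = 0.602579 (6 d.p.)
Step 3 — s = 1 - 0.602579 = 0.397421

0.397421


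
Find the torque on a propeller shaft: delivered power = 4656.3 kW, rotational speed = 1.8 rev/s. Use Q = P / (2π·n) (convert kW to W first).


Formula: Q = P_W / (2 * pi * n)
Step 1 — P_W = 4656.3 kW * 1000 = 4656300.0 W
Step 2 — 2 * pi * n = 2 * pi * 1.8 = 11.309734
Step 3 — Q = 4656300.0 / 11.309734 ≈ 411710 N·m (5 s.f.)

411710 N·m


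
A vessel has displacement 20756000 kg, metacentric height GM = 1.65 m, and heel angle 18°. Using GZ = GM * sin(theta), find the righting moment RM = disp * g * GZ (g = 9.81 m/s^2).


Formula: GZ = GM * sin(theta); RM = disp * g * GZ
Step 1 — GZ = 1.65 * sin(18°) = 1.65 * 0.309017 = 0.509878 m
Step 2 — RM = 20756000 * 9.81 * 0.509878 ≈ 103820000 N·m (5 s.f.)

103820000 N·m


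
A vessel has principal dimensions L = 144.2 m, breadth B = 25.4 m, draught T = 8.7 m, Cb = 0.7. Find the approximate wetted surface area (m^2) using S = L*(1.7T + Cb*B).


Formula: S = 1.7*L*T + V/T with V = Cb*L*B*T, i.e. S = L * (1.7*T + Cb*B)
Step 1 — 1.7*T = 1.7 * 8.7 = 14.79 m
Step 2 — Cb*B = 0.7 * 25.4 = 17.78 m
Step 3 — 1.7*T + Cb*B = 14.79 + 17.78 = 32.57 m
Step 4 — S = 144.2 * 32.57 ≈ 4696.6 m^2 (5 s.f.)

4696.6 m^2


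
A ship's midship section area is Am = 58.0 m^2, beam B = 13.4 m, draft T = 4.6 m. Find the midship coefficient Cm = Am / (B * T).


Formula: Cm = Am / (B * T)
Step 1 — B * T = 13.4 * 4.6 = 61.64 m^2
Step 2 — Cm = 58.0 / 61.64 ≈ 0.94095 (5 s.f.)

0.94095


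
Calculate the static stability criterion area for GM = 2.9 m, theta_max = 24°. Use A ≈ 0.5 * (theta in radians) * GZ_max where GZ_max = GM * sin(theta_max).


Formula: GZ_max = GM * sin(theta); Area = 0.5 * theta_rad * GZ_max
Step 1 — GZ_max = 2.9 * sin(24°) = 2.9 * 0.406737 = 1.179537 m
Step 2 — theta_rad = 24 * pi/180 = 0.418879 rad
Step 3 — Area = 0.5 * 0.418879 * 1.179537 ≈ 0.24704 m·rad (5 s.f.)

0.24704 m·rad


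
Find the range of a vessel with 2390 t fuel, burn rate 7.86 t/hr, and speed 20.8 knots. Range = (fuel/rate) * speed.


Formula: endurance = fuel / rate; range = endurance * speed
Step 1 — endurance = 2390 / 7.86 = 304.0712 hours
Step 2 — range = 304.0712 * 20.8 ≈ 6324.7 nautical miles (5 s.f.)

6324.7 NM


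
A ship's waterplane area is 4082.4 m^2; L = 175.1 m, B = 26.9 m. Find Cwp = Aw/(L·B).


Formula: Cwp = Aw / (L * B)
Step 1 — L * B = 175.1 * 26.9 = 4710.19 m^2
Step 2 — Cwp = 4082.4 / 4710.19 ≈ 0.86672 (5 s.f.)

0.86672


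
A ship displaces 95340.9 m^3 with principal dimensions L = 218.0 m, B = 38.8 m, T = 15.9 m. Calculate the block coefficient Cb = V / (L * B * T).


Formula: Cb = V / (L * B * T)
Step 1 — L * B * T = 218.0 * 38.8 * 15.9 = 134488.56 m^3
Step 2 — Cb = 95340.9 / 134488.56 ≈ 0.70891 (5 s.f.)

0.70891


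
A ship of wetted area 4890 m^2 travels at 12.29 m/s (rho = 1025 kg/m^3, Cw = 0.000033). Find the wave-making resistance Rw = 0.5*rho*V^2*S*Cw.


Formula: Rw = 0.5 * rho * V^2 * S * Cw
Step 1 — V^2 = 12.29^2 = 151.0441
Step 2 — 0.5 * rho * V^2 = 0.5 * 1025 * 151.0441 = 77410.10125
Step 3 — Rw = 77410.10125 * 4890 * 0.000033 ≈ 12492 N (5 s.f.)

12492 N


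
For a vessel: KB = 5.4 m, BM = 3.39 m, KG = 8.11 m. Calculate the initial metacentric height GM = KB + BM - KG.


Formula: GM = KB + BM - KG
Step 1 — KM = KB + BM = 5.4 + 3.39 = 8.79 m
Step 2 — GM = KM - KG = 8.79 - 8.11 = 0.68 m

0.68 m


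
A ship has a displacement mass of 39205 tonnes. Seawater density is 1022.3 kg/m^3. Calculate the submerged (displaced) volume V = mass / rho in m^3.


Formula: V = mass / rho
Step 1 — convert tonnes to kg: 39205 t * 1000 = 39205000 kg
Step 2 — V = 39205000 / 1022.3 ≈ 38350 m^3 (5 s.f.)

38350 m^3


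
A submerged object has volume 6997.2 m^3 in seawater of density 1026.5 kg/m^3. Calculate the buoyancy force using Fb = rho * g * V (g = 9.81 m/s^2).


Formula: Fb = rho * g * V
Substituting: Fb = 1026.5 * 9.81 * 6997.2
Intermediate: 1026.5 * 9.81 = 10069.965
Result: Fb = 10069.965 * 6997.2 ≈ 70462000 N (5 s.f.)

70462000 N


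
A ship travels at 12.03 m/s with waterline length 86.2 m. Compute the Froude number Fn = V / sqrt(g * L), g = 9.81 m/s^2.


Formula: Fn = V / sqrt(g * L)
Step 1 — g * L = 9.81 * 86.2 = 845.622
Step 2 — sqrt(g * L) = sqrt(845.622) = 29.07958
Step 3 — Fn = 12.03 / 29.07958 ≈ 0.41369 (5 s.f.)

0.41369


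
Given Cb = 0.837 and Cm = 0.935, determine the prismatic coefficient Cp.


Formula: Cp = Cb / Cm
Substituting: Cp = 0.837 / 0.935
Result: Cp ≈ 0.89519 (5 s.f.)

0.89519


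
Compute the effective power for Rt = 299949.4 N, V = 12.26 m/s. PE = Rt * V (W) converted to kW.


Formula: PE = Rt * V / 1000 (kW)
Step 1 — PE (W) = 299949.4 * 12.26 = 3677379.644 W
Step 2 — PE (kW) = 3677379.644 / 1000 ≈ 3677.4 kW (5 s.f.)

3677.4 kW


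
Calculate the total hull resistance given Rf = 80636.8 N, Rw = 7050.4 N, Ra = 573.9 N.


Formula: Rt = Rf + Rw + Ra
Substituting: Rt = 80636.8 + 7050.4 + 573.9
Result: Rt = 88261.1 N

88261.1 N


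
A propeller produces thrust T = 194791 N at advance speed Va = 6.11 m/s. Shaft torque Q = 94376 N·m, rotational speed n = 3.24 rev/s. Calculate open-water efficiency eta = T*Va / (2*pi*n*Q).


Formula: eta = T * Va / (2 * pi * n * Q)
Step 1 — numerator = T * Va = 194791 * 6.11 = 1190173.01
Step 2 — 2 * pi * n = 2 * pi * 3.24 = 20.35752
Step 3 — denominator = 20.35752 * 94376 = 1921261.31
Step 4 — eta = 1190173.01 / 1921261.31 ≈ 0.61947 (5 s.f.)

0.61947


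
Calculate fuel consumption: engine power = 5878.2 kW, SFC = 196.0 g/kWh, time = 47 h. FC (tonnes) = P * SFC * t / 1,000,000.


Formula: FC (tonnes) = P * SFC * t / 1,000,000
Step 1 — P * SFC * t = 5878.2 * 196.0 * 47 = 54149978.4 g
Step 2 — FC (tonnes) = 54149978.4 / 1,000,000 ≈ 54.150 tonnes (5 s.f.)

54.150 tonnes


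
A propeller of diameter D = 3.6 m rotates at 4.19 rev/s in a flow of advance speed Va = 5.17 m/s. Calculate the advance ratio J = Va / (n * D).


Formula: J = Va / (n * D)
Step 1 — n * D = 4.19 * 3.6 = 15.084
Step 2 — J = 5.17 / 15.084 ≈ 0.34275 (5 s.f.)

0.34275


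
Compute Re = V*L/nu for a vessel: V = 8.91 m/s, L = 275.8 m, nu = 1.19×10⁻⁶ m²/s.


Formula: Re = V * L / nu
Step 1 — V * L = 8.91 * 275.8 = 2457.378 m^2/s
Step 2 — Re = 2457.378 / 1.19e-6 = 2.07e+09

2.07e+09


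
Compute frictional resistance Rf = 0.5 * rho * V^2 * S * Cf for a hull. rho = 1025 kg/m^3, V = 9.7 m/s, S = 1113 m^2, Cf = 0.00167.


Formula: Rf = 0.5 * rho * V^2 * S * Cf
Step 1 — V^2 = 9.7^2 = 94.09
Step 2 — 0.5 * rho * V^2 = 0.5 * 1025 * 94.09 = 48221.125
Step 3 — Rf = 48221.125 * 1113 * 0.00167 ≈ 89629 N (5 s.f.)

89629 N


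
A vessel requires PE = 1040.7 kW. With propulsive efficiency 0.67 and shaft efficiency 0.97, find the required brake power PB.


Formula: PB = PE / (eta_D * eta_S)
Step 1 — combined efficiency = eta_D * eta_S = 0.67 * 0.97 = 0.6499
Step 2 — PB = 1040.7 / 0.6499 ≈ 1601.3 kW (5 s.f.)

1601.3 kW


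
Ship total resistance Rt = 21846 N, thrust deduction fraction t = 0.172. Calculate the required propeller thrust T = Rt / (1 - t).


Formula: T = Rt / (1 - t)
Step 1 — (1 - t) = 1 - 0.172 = 0.828
Step 2 — T = 21846 / 0.828 ≈ 26384 N (5 s.f.)

26384 N


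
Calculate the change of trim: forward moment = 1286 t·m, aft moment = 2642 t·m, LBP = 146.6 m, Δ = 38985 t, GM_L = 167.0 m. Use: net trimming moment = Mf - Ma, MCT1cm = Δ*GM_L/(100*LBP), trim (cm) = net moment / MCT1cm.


Formula: net trimming moment = Mf - Ma; MCT1cm = Δ*GM_L/(100*LBP); trim = net moment / MCT1cm
Step 1 — net trimming moment = 1286 - 2642 = -1356 t·m
Step 2 — MCT1cm = 38985 * 167.0 / (100 * 146.6) = 444.0992 t·m/cm
Step 3 — trim = -1356 / 444.0992 ≈ -3.0534 cm (5 s.f.)

-3.0534 cm


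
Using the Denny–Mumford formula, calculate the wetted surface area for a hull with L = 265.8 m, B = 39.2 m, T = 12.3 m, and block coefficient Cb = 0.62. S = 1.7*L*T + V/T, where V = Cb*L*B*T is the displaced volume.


Formula: S = 1.7*L*T + V/T with V = Cb*L*B*T, i.e. S = L * (1.7*T + Cb*B)
Step 1 — 1.7*T = 1.7 * 12.3 = 20.91 m
Step 2 — Cb*B = 0.62 * 39.2 = 24.304 m
Step 3 — 1.7*T + Cb*B = 20.91 + 24.304 = 45.214 m
Step 4 — S = 265.8 * 45.214 ≈ 12018 m^2 (5 s.f.)

12018 m^2


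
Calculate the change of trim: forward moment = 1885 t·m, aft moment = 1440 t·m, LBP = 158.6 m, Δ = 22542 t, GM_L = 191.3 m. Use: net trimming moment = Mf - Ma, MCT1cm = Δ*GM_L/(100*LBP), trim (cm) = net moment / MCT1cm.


Formula: net trimming moment = Mf - Ma; MCT1cm = Δ*GM_L/(100*LBP); trim = net moment / MCT1cm
Step 1 — net trimming moment = 1885 - 1440 = 445 t·m
Step 2 — MCT1cm = 22542 * 191.3 / (100 * 158.6) = 271.8969 t·m/cm
Step 3 — trim = 445 / 271.8969 ≈ 1.6366 cm (5 s.f.)

1.6366 cm


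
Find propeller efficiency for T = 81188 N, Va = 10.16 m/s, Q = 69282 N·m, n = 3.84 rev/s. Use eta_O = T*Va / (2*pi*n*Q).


Formula: eta = T * Va / (2 * pi * n * Q)
Step 1 — numerator = T * Va = 81188 * 10.16 = 824870.08
Step 2 — 2 * pi * n = 2 * pi * 3.84 = 24.127432
Step 3 — denominator = 24.127432 * 69282 = 1671596.74
Step 4 — eta = 824870.08 / 1671596.74 ≈ 0.49346 (5 s.f.)

0.49346


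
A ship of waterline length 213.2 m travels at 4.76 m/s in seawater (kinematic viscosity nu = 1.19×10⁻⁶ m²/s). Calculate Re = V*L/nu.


Formula: Re = V * L / nu
Step 1 — V * L = 4.76 * 213.2 = 1014.832 m^2/s
Step 2 — Re = 1014.832 / 1.19e-6 = 8.53e+08

8.53e+08


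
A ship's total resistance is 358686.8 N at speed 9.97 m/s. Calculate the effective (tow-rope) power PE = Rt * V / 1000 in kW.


Formula: PE = Rt * V / 1000 (kW)
Step 1 — PE (W) = 358686.8 * 9.97 = 3576107.396 W
Step 2 — PE (kW) = 3576107.396 / 1000 ≈ 3576.1 kW (5 s.f.)

3576.1 kW


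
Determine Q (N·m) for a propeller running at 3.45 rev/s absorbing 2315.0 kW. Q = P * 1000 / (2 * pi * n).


Formula: Q = P_W / (2 * pi * n)
Step 1 — P_W = 2315.0 kW * 1000 = 2315000.0 W
Step 2 — 2 * pi * n = 2 * pi * 3.45 = 21.676989
Step 3 — Q = 2315000.0 / 21.676989 ≈ 106800 N·m (5 s.f.)

106800 N·m


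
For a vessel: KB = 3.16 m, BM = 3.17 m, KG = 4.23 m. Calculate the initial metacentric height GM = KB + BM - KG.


Formula: GM = KB + BM - KG
Step 1 — KM = KB + BM = 3.16 + 3.17 = 6.33 m
Step 2 — GM = KM - KG = 6.33 - 4.23 = 2.1 m

2.1 m


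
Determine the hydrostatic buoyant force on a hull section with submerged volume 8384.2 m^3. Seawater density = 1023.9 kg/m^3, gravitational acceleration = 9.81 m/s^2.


Formula: Fb = rho * g * V
Substituting: Fb = 1023.9 * 9.81 * 8384.2
Intermediate: 1023.9 * 9.81 = 10044.459
Result: Fb = 10044.459 * 8384.2 ≈ 84215000 N (5 s.f.)

84215000 N


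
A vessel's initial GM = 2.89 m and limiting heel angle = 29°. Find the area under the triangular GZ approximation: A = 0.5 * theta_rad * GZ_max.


Formula: GZ_max = GM * sin(theta); Area = 0.5 * theta_rad * GZ_max
Step 1 — GZ_max = 2.89 * sin(29°) = 2.89 * 0.48481 = 1.401101 m
Step 2 — theta_rad = 29 * pi/180 = 0.506145 rad
Step 3 — Area = 0.5 * 0.506145 * 1.401101 ≈ 0.35458 m·rad (5 s.f.)

0.35458 m·rad


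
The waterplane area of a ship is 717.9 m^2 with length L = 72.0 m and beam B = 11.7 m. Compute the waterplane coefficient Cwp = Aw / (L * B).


Formula: Cwp = Aw / (L * B)
Step 1 — L * B = 72.0 * 11.7 = 842.4 m^2
Step 2 — Cwp = 717.9 / 842.4 ≈ 0.85221 (5 s.f.)

0.85221


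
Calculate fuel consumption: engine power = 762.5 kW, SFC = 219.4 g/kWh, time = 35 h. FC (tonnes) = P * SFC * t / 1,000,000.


Formula: FC (tonnes) = P * SFC * t / 1,000,000
Step 1 — P * SFC * t = 762.5 * 219.4 * 35 = 5855237.5 g
Step 2 — FC (tonnes) = 5855237.5 / 1,000,000 ≈ 5.8552 tonnes (5 s.f.)

5.8552 tonnes


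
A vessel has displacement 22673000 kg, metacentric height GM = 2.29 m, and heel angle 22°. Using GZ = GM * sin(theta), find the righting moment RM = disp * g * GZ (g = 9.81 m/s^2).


Formula: GZ = GM * sin(theta); RM = disp * g * GZ
Step 1 — GZ = 2.29 * sin(22°) = 2.29 * 0.374607 = 0.85785 m
Step 2 — RM = 22673000 * 9.81 * 0.85785 ≈ 190800000 N·m (5 s.f.)

190800000 N·m


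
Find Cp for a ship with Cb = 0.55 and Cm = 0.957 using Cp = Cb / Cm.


Formula: Cp = Cb / Cm
Substituting: Cp = 0.55 / 0.957
Result: Cp ≈ 0.57471 (5 s.f.)

0.57471


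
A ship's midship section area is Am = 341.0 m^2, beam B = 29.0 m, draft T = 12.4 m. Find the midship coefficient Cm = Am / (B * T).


Formula: Cm = Am / (B * T)
Step 1 — B * T = 29.0 * 12.4 = 359.6 m^2
Step 2 — Cm = 341.0 / 359.6 ≈ 0.94828 (5 s.f.)

0.94828


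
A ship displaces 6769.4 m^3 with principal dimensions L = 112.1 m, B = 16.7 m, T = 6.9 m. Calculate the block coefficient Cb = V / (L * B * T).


Formula: Cb = V / (L * B * T)
Step 1 — L * B * T = 112.1 * 16.7 * 6.9 = 12917.283 m^3
Step 2 — Cb = 6769.4 / 12917.283 ≈ 0.52406 (5 s.f.)

0.52406


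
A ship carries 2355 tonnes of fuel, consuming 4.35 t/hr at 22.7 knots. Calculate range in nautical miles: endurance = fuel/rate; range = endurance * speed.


Formula: endurance = fuel / rate; range = endurance * speed
Step 1 — endurance = 2355 / 4.35 = 541.3793 hours
Step 2 — range = 541.3793 * 22.7 ≈ 12289 nautical miles (5 s.f.)

12289 NM


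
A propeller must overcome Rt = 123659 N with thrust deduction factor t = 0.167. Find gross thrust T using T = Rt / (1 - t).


Formula: T = Rt / (1 - t)
Step 1 — (1 - t) = 1 - 0.167 = 0.833
Step 2 — T = 123659 / 0.833 ≈ 148450 N (5 s.f.)

148450 N


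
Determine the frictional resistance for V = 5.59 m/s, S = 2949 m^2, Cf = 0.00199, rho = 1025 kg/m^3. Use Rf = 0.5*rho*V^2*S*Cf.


Formula: Rf = 0.5 * rho * V^2 * S * Cf
Step 1 — V^2 = 5.59^2 = 31.2481
Step 2 — 0.5 * rho * V^2 = 0.5 * 1025 * 31.2481 = 16014.65125
Step 3 — Rf = 16014.65125 * 2949 * 0.00199 ≈ 93982 N (5 s.f.)

93982 N


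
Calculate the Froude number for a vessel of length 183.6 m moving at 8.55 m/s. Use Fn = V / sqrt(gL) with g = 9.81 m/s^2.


Formula: Fn = V / sqrt(g * L)
Step 1 — g * L = 9.81 * 183.6 = 1801.116
Step 2 — sqrt(g * L) = sqrt(1801.116) = 42.439557
Step 3 — Fn = 8.55 / 42.439557 ≈ 0.20146 (5 s.f.)

0.20146


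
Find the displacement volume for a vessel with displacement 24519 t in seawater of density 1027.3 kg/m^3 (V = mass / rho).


Formula: V = mass / rho
Step 1 — convert tonnes to kg: 24519 t * 1000 = 24519000 kg
Step 2 — V = 24519000 / 1027.3 ≈ 23867 m^3 (5 s.f.)

23867 m^3


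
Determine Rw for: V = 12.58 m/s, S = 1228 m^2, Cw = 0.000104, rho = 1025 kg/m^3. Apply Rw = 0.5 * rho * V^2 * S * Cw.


Formula: Rw = 0.5 * rho * V^2 * S * Cw
Step 1 — V^2 = 12.58^2 = 158.2564
Step 2 — 0.5 * rho * V^2 = 0.5 * 1025 * 158.2564 = 81106.405
Step 3 — Rw = 81106.405 * 1228 * 0.000104 ≈ 10358 N (5 s.f.)

10358 N


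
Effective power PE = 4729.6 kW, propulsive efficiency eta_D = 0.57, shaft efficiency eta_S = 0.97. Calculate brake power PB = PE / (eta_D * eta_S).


Formula: PB = PE / (eta_D * eta_S)
Step 1 — combined efficiency = eta_D * eta_S = 0.57 * 0.97 = 0.5529
Step 2 — PB = 4729.6 / 0.5529 ≈ 8554.2 kW (5 s.f.)

8554.2 kW


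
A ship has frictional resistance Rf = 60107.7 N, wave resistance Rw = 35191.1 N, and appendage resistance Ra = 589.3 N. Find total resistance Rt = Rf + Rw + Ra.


Formula: Rt = Rf + Rw + Ra
Substituting: Rt = 60107.7 + 35191.1 + 589.3
Result: Rt = 95888.1 N

95888.1 N


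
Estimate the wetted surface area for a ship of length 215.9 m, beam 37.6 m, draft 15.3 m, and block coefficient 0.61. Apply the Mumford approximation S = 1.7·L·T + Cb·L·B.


Formula: S = 1.7*L*T + V/T with V = Cb*L*B*T, i.e. S = L * (1.7*T + Cb*B)
Step 1 — 1.7*T = 1.7 * 15.3 = 26.01 m
Step 2 — Cb*B = 0.61 * 37.6 = 22.936 m
Step 3 — 1.7*T + Cb*B = 26.01 + 22.936 = 48.946 m
Step 4 — S = 215.9 * 48.946 ≈ 10567 m^2 (5 s.f.)

10567 m^2


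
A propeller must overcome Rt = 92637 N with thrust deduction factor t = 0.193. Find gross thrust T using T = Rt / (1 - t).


Formula: T = Rt / (1 - t)
Step 1 — (1 - t) = 1 - 0.193 = 0.807
Step 2 — T = 92637 / 0.807 ≈ 114790 N (5 s.f.)

114790 N


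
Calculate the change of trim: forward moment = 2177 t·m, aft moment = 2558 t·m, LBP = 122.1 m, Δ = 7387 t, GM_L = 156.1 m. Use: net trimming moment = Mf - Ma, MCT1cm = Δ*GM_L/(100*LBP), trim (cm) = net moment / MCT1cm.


Formula: net trimming moment = Mf - Ma; MCT1cm = Δ*GM_L/(100*LBP); trim = net moment / MCT1cm
Step 1 — net trimming moment = 2177 - 2558 = -381 t·m
Step 2 — MCT1cm = 7387 * 156.1 / (100 * 122.1) = 94.4399 t·m/cm
Step 3 — trim = -381 / 94.4399 ≈ -4.0343 cm (5 s.f.)

-4.0343 cm


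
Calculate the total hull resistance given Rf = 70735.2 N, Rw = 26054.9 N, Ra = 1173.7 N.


Formula: Rt = Rf + Rw + Ra
Substituting: Rt = 70735.2 + 26054.9 + 1173.7
Result: Rt = 97963.8 N

97963.8 N
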